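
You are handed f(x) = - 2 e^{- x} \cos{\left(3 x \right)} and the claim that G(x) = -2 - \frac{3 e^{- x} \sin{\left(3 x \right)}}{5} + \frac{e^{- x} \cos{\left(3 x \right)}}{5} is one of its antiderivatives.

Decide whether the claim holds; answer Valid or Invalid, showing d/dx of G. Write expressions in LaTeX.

d/dx[G] = - 2 e^{- x} \cos{\left(3 x \right)}
This equals f(x) exactly, so the claim holds.

Valid: G'(x) = f(x).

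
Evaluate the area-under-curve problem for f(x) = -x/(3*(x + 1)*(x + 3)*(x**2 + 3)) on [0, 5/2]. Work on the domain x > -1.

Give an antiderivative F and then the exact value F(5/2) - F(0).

The denominator factors as 3*(x + 1)*(x + 3)*(x**2 + 3); partial fractions split f into directly integrable pieces: -1/(12*(x**2 + 3)) - 1/(24*(x + 3)) + 1/(24*(x + 1)).
F(x) = log(x + 1)/24 - log(x + 3)/24 - sqrt(3)*atan(sqrt(3)*x/3)/36 is an antiderivative of f.
Check: d/dx[log(x + 1)/24 - log(x + 3)/24 - sqrt(3)*atan(sqrt(3)*x/3)/36] = -x/(3*x**4 + 12*x**3 + 18*x**2 + 36*x + 27), which equals f(x).
F(5/2) = -log(11/2)/24 - sqrt(3)*atan(5*sqrt(3)/6)/36 + log(7/2)/24; F(0) = -log(3)/24.
Integral = F(5/2) - F(0) = -log(11/2)/24 - sqrt(3)*atan(5*sqrt(3)/6)/36 + log(3)/24 + log(7/2)/24.

Antiderivative: F(x) = log(x + 1)/24 - log(x + 3)/24 - sqrt(3)*atan(sqrt(3)*x/3)/36; value = -log(11/2)/24 - sqrt(3)*atan(5*sqrt(3)/6)/36 + log(3)/24 + log(7/2)/24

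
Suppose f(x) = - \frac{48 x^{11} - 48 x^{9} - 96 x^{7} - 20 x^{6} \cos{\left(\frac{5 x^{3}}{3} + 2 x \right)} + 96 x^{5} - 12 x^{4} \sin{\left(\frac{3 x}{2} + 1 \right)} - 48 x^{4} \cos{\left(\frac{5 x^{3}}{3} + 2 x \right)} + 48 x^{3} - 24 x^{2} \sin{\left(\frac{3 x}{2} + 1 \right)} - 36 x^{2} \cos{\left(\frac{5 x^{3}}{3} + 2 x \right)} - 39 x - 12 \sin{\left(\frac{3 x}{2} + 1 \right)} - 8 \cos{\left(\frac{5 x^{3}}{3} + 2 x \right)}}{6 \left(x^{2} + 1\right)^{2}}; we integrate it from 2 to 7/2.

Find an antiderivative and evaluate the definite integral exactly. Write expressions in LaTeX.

Antiderivative: F(x) = \frac{- 12 x^{10} + 36 x^{8} - 24 x^{6} - 24 x^{4} + 8 x^{2} \sin{\left(\frac{5 x^{3}}{3} + 2 x \right)} - 16 x^{2} \cos{\left(\frac{3 x}{2} + 1 \right)} + 36 x^{2} + 8 \sin{\left(\frac{5 x^{3}}{3} + 2 x \right)} - 16 \cos{\left(\frac{3 x}{2} + 1 \right)} - 3}{12 x^{2} + 12}; value = - \frac{1081176921}{67840} - \frac{4 \cos{\left(\frac{25}{4} \right)}}{3} + \frac{4 \cos{\left(4 \right)}}{3} + \frac{2 \sin{\left(\frac{1883}{24} \right)}}{3} - \frac{2 \sin{\left(\frac{52}{3} \right)}}{3}

A first test for any F(x): its x-derivative must equal f(x) identically.
F(x) = \frac{- 12 x^{10} + 36 x^{8} - 24 x^{6} - 24 x^{4} + 8 x^{2} \sin{\left(\frac{5 x^{3}}{3} + 2 x \right)} - 16 x^{2} \cos{\left(\frac{3 x}{2} + 1 \right)} + 36 x^{2} + 8 \sin{\left(\frac{5 x^{3}}{3} + 2 x \right)} - 16 \cos{\left(\frac{3 x}{2} + 1 \right)} - 3}{12 x^{2} + 12} is an antiderivative of f.
Check: d/dx[\frac{- 12 x^{10} + 36 x^{8} - 24 x^{6} - 24 x^{4} + 8 x^{2} \sin{\left(\frac{5 x^{3}}{3} + 2 x \right)} - 16 x^{2} \cos{\left(\frac{3 x}{2} + 1 \right)} + 36 x^{2} + 8 \sin{\left(\frac{5 x^{3}}{3} + 2 x \right)} - 16 \cos{\left(\frac{3 x}{2} + 1 \right)} - 3}{12 x^{2} + 12}] = \frac{- 48 x^{11} + 48 x^{9} + 96 x^{7} + 20 x^{6} \cos{\left(\frac{5 x^{3}}{3} + 2 x \right)} - 96 x^{5} + 12 x^{4} \sin{\left(\frac{3 x}{2} + 1 \right)} + 48 x^{4} \cos{\left(\frac{5 x^{3}}{3} + 2 x \right)} - 48 x^{3} + 24 x^{2} \sin{\left(\frac{3 x}{2} + 1 \right)} + 36 x^{2} \cos{\left(\frac{5 x^{3}}{3} + 2 x \right)} + 39 x + 12 \sin{\left(\frac{3 x}{2} + 1 \right)} + 8 \cos{\left(\frac{5 x^{3}}{3} + 2 x \right)}}{6 x^{4} + 12 x^{2} + 6}, which equals f(x).
F(7/2) = - \frac{217332357}{13568} - \frac{4 \cos{\left(\frac{25}{4} \right)}}{3} + \frac{2 \sin{\left(\frac{1883}{24} \right)}}{3}; F(2) = - \frac{1617}{20} + \frac{2 \sin{\left(\frac{52}{3} \right)}}{3} - \frac{4 \cos{\left(4 \right)}}{3}.
Integral = F(7/2) - F(2) = - \frac{1081176921}{67840} - \frac{4 \cos{\left(\frac{25}{4} \right)}}{3} + \frac{4 \cos{\left(4 \right)}}{3} + \frac{2 \sin{\left(\frac{1883}{24} \right)}}{3} - \frac{2 \sin{\left(\frac{52}{3} \right)}}{3}.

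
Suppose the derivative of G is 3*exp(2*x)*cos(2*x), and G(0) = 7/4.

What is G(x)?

G(x) = 3*exp(2*x)*sin(2*x)/4 + 3*exp(2*x)*cos(2*x)/4 + 1

Any candidate G(x) must reproduce the stated G'(x) exactly.
A general antiderivative is 3*exp(2*x)*sin(2*x)/4 + 3*exp(2*x)*cos(2*x)/4 + C.
The condition gives C = 7/4 - (3/4) = 1.
So G(x) = 3*exp(2*x)*sin(2*x)/4 + 3*exp(2*x)*cos(2*x)/4 + 1.
Check: d/dx[3*exp(2*x)*sin(2*x)/4 + 3*exp(2*x)*cos(2*x)/4 + 1] = 3*exp(2*x)*cos(2*x) = G'(x).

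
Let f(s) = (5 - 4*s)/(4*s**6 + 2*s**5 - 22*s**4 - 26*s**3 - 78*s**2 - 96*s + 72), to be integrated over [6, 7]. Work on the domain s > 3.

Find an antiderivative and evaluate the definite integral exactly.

Antiderivative: F(s) = -7*log(s - 3)/3000 - 24*log(s - 1/2)/1625 + 393*log(s + 2)/12250 - 229*log(s**2 + 3)/30576 + 211*sqrt(3)*atan(sqrt(3)*s/3)/15288 - 13/(350*s + 700); value = -393*log(8)/12250 - 211*sqrt(3)*atan(2*sqrt(3))/15288 - 229*log(52)/30576 - 24*log(13/2)/1625 - 7*log(4)/3000 + 13/25200 + 7*log(3)/3000 + 24*log(11/2)/1625 + 229*log(39)/30576 + 211*sqrt(3)*atan(7*sqrt(3)/3)/15288 + 393*log(9)/12250

The denominator factors as 2*(s - 3)*(s + 2)**2*(2*s - 1)*(s**2 + 3); partial fractions split f into directly integrable pieces: -(229*s - 633)/(15288*(s**2 + 3)) - 48/(1625*(2*s - 1)) + 393/(12250*(s + 2)) + 13/(350*(s + 2)**2) - 7/(3000*(s - 3)).
F(s) = -7*log(s - 3)/3000 - 24*log(s - 1/2)/1625 + 393*log(s + 2)/12250 - 229*log(s**2 + 3)/30576 + 211*sqrt(3)*atan(sqrt(3)*s/3)/15288 - 13/(350*s + 700) is an antiderivative of f.
Check: d/ds[-7*log(s - 3)/3000 - 24*log(s - 1/2)/1625 + 393*log(s + 2)/12250 - 229*log(s**2 + 3)/30576 + 211*sqrt(3)*atan(sqrt(3)*s/3)/15288 - 13/(350*s + 700)] = (5 - 4*s)/(4*s**6 + 2*s**5 - 22*s**4 - 26*s**3 - 78*s**2 - 96*s + 72) = f(s).
F(7) = -229*log(52)/30576 - 24*log(13/2)/1625 - 13/3150 - 7*log(4)/3000 + 211*sqrt(3)*atan(7*sqrt(3)/3)/15288 + 393*log(9)/12250; F(6) = -229*log(39)/30576 - 24*log(11/2)/1625 - 13/2800 - 7*log(3)/3000 + 211*sqrt(3)*atan(2*sqrt(3))/15288 + 393*log(8)/12250.
Integral = F(7) - F(6) = -393*log(8)/12250 - 211*sqrt(3)*atan(2*sqrt(3))/15288 - 229*log(52)/30576 - 24*log(13/2)/1625 - 7*log(4)/3000 + 13/25200 + 7*log(3)/3000 + 24*log(11/2)/1625 + 229*log(39)/30576 + 211*sqrt(3)*atan(7*sqrt(3)/3)/15288 + 393*log(9)/12250.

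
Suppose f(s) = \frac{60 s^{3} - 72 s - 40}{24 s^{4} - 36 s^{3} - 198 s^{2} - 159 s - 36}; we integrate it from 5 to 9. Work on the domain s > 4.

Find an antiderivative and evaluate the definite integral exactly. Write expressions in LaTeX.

Antiderivative: F(s) = \frac{3512 \log{\left(s - 4 \right)}}{2673} + \frac{325 \log{\left(s + \frac{1}{2} \right)}}{1944} + \frac{269 \log{\left(s + \frac{3}{2} \right)}}{264} - \frac{23}{216 s + 108}; value = - \frac{269 \log{\left(\frac{13}{2} \right)}}{264} - \frac{325 \log{\left(\frac{11}{2} \right)}}{1944} + \frac{46}{5643} + \frac{325 \log{\left(\frac{19}{2} \right)}}{1944} + \frac{3512 \log{\left(5 \right)}}{2673} + \frac{269 \log{\left(\frac{21}{2} \right)}}{264}

The denominator factors as 3 \left(s - 4\right) \left(2 s + 1\right)^{2} \left(2 s + 3\right); partial fractions split f into directly integrable pieces: \frac{269}{132 \left(2 s + 3\right)} + \frac{325}{972 \left(2 s + 1\right)} + \frac{23}{54 \left(2 s + 1\right)^{2}} + \frac{3512}{2673 \left(s - 4\right)}.
F(s) = \frac{3512 \log{\left(s - 4 \right)}}{2673} + \frac{325 \log{\left(s + \frac{1}{2} \right)}}{1944} + \frac{269 \log{\left(s + \frac{3}{2} \right)}}{264} - \frac{23}{216 s + 108} is an antiderivative of f.
Check: d/ds[\frac{3512 \log{\left(s - 4 \right)}}{2673} + \frac{325 \log{\left(s + \frac{1}{2} \right)}}{1944} + \frac{269 \log{\left(s + \frac{3}{2} \right)}}{264} - \frac{23}{216 s + 108}] = \frac{60 s^{3} - 72 s - 40}{24 s^{4} - 36 s^{3} - 198 s^{2} - 159 s - 36} = f(s).
F(9) = - \frac{23}{2052} + \frac{325 \log{\left(\frac{19}{2} \right)}}{1944} + \frac{3512 \log{\left(5 \right)}}{2673} + \frac{269 \log{\left(\frac{21}{2} \right)}}{264}; F(5) = - \frac{23}{1188} + \frac{325 \log{\left(\frac{11}{2} \right)}}{1944} + \frac{269 \log{\left(\frac{13}{2} \right)}}{264}.
Integral = F(9) - F(5) = - \frac{269 \log{\left(\frac{13}{2} \right)}}{264} - \frac{325 \log{\left(\frac{11}{2} \right)}}{1944} + \frac{46}{5643} + \frac{325 \log{\left(\frac{19}{2} \right)}}{1944} + \frac{3512 \log{\left(5 \right)}}{2673} + \frac{269 \log{\left(\frac{21}{2} \right)}}{264}.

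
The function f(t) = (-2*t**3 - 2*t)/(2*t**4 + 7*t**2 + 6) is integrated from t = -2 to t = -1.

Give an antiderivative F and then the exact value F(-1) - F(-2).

Antiderivative: F(t) = -log(t**2/2 + 1) + log(t**2 + 3/2)/2; value = -log(11/2)/2 - log(3/2) + log(5/2)/2 + log(3)

Differentiate the proposed F(t) back; it has to land on f(t) exactly.
F(t) = -log(t**2/2 + 1) + log(t**2 + 3/2)/2 is an antiderivative of f.
Check: d/dt[-log(t**2/2 + 1) + log(t**2 + 3/2)/2] = (-2*t**3 - 2*t)/(2*t**4 + 7*t**2 + 6) = f(t).
F(-1) = -log(3/2) + log(5/2)/2; F(-2) = -log(3) + log(11/2)/2.
Integral = F(-1) - F(-2) = -log(11/2)/2 - log(3/2) + log(5/2)/2 + log(3).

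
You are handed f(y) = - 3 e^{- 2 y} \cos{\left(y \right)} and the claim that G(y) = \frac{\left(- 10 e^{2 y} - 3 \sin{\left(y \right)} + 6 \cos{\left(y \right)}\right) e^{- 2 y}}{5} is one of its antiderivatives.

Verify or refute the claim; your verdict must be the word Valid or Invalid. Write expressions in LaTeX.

d/dy[G] = - 3 e^{- 2 y} \cos{\left(y \right)}
This equals f(y) exactly, so the claim holds.

Valid. The derivative of G reproduces f.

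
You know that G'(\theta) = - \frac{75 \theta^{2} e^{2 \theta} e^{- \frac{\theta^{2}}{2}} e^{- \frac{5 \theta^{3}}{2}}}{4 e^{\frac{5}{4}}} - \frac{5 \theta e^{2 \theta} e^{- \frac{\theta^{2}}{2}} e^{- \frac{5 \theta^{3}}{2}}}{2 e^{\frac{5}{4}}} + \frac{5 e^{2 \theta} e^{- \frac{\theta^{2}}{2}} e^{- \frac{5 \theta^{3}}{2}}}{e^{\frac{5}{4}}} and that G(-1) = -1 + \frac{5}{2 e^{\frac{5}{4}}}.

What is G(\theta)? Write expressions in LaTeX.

G(\theta) = \frac{5 e^{- \frac{5 \theta^{3}}{2} - \frac{\theta^{2}}{2} + 2 \theta - \frac{5}{4}} - 2}{2}

The substitution u = - \frac{5 \theta^{3}}{2} - \frac{\theta^{2}}{2} + 2 \theta - \frac{5}{4} works: G'(\theta) is exactly (dG/du)*(du/d\theta) for that inner function.
A general antiderivative is \frac{5 e^{- \frac{5 \theta^{3}}{2} - \frac{\theta^{2}}{2} + 2 \theta - \frac{5}{4}}}{2} + C.
The condition gives C = -1 + \frac{5}{2 e^{\frac{5}{4}}} - (\frac{5}{2 e^{\frac{5}{4}}}) = -1.
So G(\theta) = \frac{5 e^{- \frac{5 \theta^{3}}{2} - \frac{\theta^{2}}{2} + 2 \theta - \frac{5}{4}} - 2}{2}.
Check: d/d\theta[\frac{5 e^{- \frac{5 \theta^{3}}{2} - \frac{\theta^{2}}{2} + 2 \theta - \frac{5}{4}} - 2}{2}] = \frac{\left(- 75 \theta^{2} - 10 \theta + 20\right) e^{2 \theta} e^{- \frac{\theta^{2}}{2}} e^{- \frac{5 \theta^{3}}{2}}}{4 e^{\frac{5}{4}}}, which equals G'(\theta).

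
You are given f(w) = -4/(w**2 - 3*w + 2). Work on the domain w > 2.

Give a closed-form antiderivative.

An antiderivative is F(w) = -4*log(w - 2) + 4*log(w - 1).

The denominator factors as (w - 2)*(w - 1); partial fractions split f into directly integrable pieces: 4/(w - 1) - 4/(w - 2).
Check: d/dw[-4*log(w - 2) + 4*log(w - 1)] = -4/(w**2 - 3*w + 2) = f(w).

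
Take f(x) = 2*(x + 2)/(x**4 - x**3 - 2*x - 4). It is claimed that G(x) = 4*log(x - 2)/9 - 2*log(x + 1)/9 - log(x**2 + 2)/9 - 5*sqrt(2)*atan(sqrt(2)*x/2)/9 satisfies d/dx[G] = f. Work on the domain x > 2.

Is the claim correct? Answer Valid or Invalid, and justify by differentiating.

d/dx[G] = (2*x + 4)/(x**4 - x**3 - 2*x - 4)
This equals f(x) exactly, so the claim holds.

Valid - the claim checks out under differentiation.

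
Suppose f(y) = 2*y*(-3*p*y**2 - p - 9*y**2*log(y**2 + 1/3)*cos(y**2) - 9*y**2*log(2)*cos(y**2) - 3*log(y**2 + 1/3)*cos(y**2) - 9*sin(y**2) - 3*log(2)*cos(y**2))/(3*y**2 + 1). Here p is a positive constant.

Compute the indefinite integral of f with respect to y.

F(y) = -p*y**2 - 3*log(y**2 + 1/3)*sin(y**2) - 3*log(2)*sin(y**2) + C

A candidate is checked by its d/dy: the result must match f(y).
Check: d/dy[-p*y**2 - 3*log(y**2 + 1/3)*sin(y**2) - 3*log(2)*sin(y**2)] = (-6*p*y**3 - 2*p*y - 18*y**3*log(y**2 + 1/3)*cos(y**2) - 18*y**3*log(2)*cos(y**2) - 6*y*log(y**2 + 1/3)*cos(y**2) - 18*y*sin(y**2) - 6*y*log(2)*cos(y**2))/(3*y**2 + 1), which equals f(y).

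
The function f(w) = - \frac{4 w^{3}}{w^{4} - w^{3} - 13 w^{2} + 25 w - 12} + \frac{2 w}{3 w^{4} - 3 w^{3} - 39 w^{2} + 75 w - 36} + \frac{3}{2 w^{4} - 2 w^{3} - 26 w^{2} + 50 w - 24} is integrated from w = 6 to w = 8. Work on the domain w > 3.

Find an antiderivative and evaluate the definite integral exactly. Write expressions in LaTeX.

Antiderivative: F(w) = \frac{- 15675 w \log{\left(w - 3 \right)} + 4991 w \log{\left(w - 1 \right)} - 6116 w \log{\left(w + 4 \right)} + 15675 \log{\left(w - 3 \right)} - 4991 \log{\left(w - 1 \right)} + 6116 \log{\left(w + 4 \right)} - 770}{4200 w - 4200}; value = - \frac{10333 \log{\left(5 \right)}}{2100} - \frac{1529 \log{\left(12 \right)}}{1050} + \frac{11}{1050} + \frac{713 \log{\left(7 \right)}}{600} + \frac{1529 \log{\left(10 \right)}}{1050} + \frac{209 \log{\left(3 \right)}}{56}

The denominator factors as 6 \left(w - 3\right) \left(w - 1\right)^{2} \left(w + 4\right); partial fractions split f into directly integrable pieces: - \frac{1529}{1050 \left(w + 4\right)} + \frac{713}{600 \left(w - 1\right)} + \frac{11}{60 \left(w - 1\right)^{2}} - \frac{209}{56 \left(w - 3\right)}.
F(w) = \frac{- 15675 w \log{\left(w - 3 \right)} + 4991 w \log{\left(w - 1 \right)} - 6116 w \log{\left(w + 4 \right)} + 15675 \log{\left(w - 3 \right)} - 4991 \log{\left(w - 1 \right)} + 6116 \log{\left(w + 4 \right)} - 770}{4200 w - 4200} is an antiderivative of f.
Check: d/dw[\frac{- 15675 w \log{\left(w - 3 \right)} + 4991 w \log{\left(w - 1 \right)} - 6116 w \log{\left(w + 4 \right)} + 15675 \log{\left(w - 3 \right)} - 4991 \log{\left(w - 1 \right)} + 6116 \log{\left(w + 4 \right)} - 770}{4200 w - 4200}] = \frac{- 24 w^{3} + 4 w + 9}{6 w^{4} - 6 w^{3} - 78 w^{2} + 150 w - 72}, which equals f(w).
F(8) = - \frac{209 \log{\left(5 \right)}}{56} - \frac{1529 \log{\left(12 \right)}}{1050} - \frac{11}{420} + \frac{713 \log{\left(7 \right)}}{600}; F(6) = - \frac{209 \log{\left(3 \right)}}{56} - \frac{1529 \log{\left(10 \right)}}{1050} - \frac{11}{300} + \frac{713 \log{\left(5 \right)}}{600}.
Integral = F(8) - F(6) = - \frac{10333 \log{\left(5 \right)}}{2100} - \frac{1529 \log{\left(12 \right)}}{1050} + \frac{11}{1050} + \frac{713 \log{\left(7 \right)}}{600} + \frac{1529 \log{\left(10 \right)}}{1050} + \frac{209 \log{\left(3 \right)}}{56}.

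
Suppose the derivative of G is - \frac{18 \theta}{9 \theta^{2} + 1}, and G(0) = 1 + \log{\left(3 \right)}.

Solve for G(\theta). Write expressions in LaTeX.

The substitution u = 3 \theta^{2} + \frac{1}{3} works: G'(\theta) is exactly (dG/du)*(du/d\theta) for that inner function.
A general antiderivative is - \log{\left(3 \theta^{2} + \frac{1}{3} \right)} + C.
The condition gives C = 1 + \log{\left(3 \right)} - (\log{\left(3 \right)}) = 1.
So G(\theta) = 1 - \log{\left(3 \theta^{2} + \frac{1}{3} \right)}.
Check: d/d\theta[1 - \log{\left(3 \theta^{2} + \frac{1}{3} \right)}] = - \frac{18 \theta}{9 \theta^{2} + 1} = G'(\theta).

G(\theta) = 1 - \log{\left(3 \theta^{2} + \frac{1}{3} \right)}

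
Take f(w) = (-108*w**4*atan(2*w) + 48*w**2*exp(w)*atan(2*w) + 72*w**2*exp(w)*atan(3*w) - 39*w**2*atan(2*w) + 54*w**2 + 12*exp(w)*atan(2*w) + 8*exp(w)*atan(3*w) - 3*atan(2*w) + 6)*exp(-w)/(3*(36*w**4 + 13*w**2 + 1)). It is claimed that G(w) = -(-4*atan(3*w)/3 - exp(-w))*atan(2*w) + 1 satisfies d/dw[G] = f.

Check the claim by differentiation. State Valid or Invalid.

Valid - the claim checks out under differentiation.

d/dw[G] = (-108*w**4*atan(2*w) + 48*w**2*exp(w)*atan(2*w) + 72*w**2*exp(w)*atan(3*w) - 39*w**2*atan(2*w) + 54*w**2 + 12*exp(w)*atan(2*w) + 8*exp(w)*atan(3*w) - 3*atan(2*w) + 6)/(108*w**4*exp(w) + 39*w**2*exp(w) + 3*exp(w))
This equals f(w) exactly, so the claim holds.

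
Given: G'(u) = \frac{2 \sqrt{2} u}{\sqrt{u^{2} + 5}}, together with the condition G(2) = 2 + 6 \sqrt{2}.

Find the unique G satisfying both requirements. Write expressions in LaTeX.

G'(u) matches the chain-rule pattern g'(h)*h' with inner function h(u) = \frac{u^{2}}{2} + \frac{5}{2}; substituting w = h(u) collapses the integral.
A general antiderivative is 4 \sqrt{\frac{u^{2}}{2} + \frac{5}{2}} + C.
The condition gives C = 2 + 6 \sqrt{2} - (6 \sqrt{2}) = 2.
So G(u) = 4 \sqrt{\frac{u^{2}}{2} + \frac{5}{2}} + 2.
Check: d/du[4 \sqrt{\frac{u^{2}}{2} + \frac{5}{2}} + 2] = \frac{2 \sqrt{2} u}{\sqrt{u^{2} + 5}} = G'(u).

G(u) = 4 \sqrt{\frac{u^{2}}{2} + \frac{5}{2}} + 2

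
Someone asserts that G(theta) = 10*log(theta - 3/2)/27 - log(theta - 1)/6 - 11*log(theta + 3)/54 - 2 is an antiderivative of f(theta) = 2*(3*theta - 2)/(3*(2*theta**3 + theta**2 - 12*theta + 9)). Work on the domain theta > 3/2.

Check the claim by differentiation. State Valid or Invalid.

Valid. The derivative of G reproduces f.

d/dtheta[G] = (6*theta - 4)/(6*theta**3 + 3*theta**2 - 36*theta + 27)
This equals f(theta) exactly, so the claim holds.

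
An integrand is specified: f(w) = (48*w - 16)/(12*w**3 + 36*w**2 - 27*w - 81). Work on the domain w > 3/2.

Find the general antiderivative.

Factor the denominator (3*(w + 3)*(2*w - 3)*(2*w + 3)) and decompose: f = 88/(27*(2*w + 3)) + 56/(81*(2*w - 3)) - 160/(81*(w + 3)); each piece integrates to a log, atan, or power term.
Check: d/dw[28*log(w - 3/2)/81 + 44*log(w + 3/2)/27 - 160*log(w + 3)/81] = (48*w - 16)/(12*w**3 + 36*w**2 - 27*w - 81) = f(w).

F(w) = 28*log(w - 3/2)/81 + 44*log(w + 3/2)/27 - 160*log(w + 3)/81 + C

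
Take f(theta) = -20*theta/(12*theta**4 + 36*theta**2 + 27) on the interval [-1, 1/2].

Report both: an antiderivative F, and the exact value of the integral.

Antiderivative: F(theta) = 5/(3*(2*theta**2 + 3)); value = 1/7

The substitution u = 2*theta**2 + 3 works: f is exactly (dF/du)*(du/dtheta) for that inner function.
F(theta) = 5/(3*(2*theta**2 + 3)) is an antiderivative of f.
Check: d/dtheta[5/(3*(2*theta**2 + 3))] = -20*theta/(12*theta**4 + 36*theta**2 + 27) = f(theta).
F(1/2) = 10/21; F(-1) = 1/3.
Integral = F(1/2) - F(-1) = 1/7.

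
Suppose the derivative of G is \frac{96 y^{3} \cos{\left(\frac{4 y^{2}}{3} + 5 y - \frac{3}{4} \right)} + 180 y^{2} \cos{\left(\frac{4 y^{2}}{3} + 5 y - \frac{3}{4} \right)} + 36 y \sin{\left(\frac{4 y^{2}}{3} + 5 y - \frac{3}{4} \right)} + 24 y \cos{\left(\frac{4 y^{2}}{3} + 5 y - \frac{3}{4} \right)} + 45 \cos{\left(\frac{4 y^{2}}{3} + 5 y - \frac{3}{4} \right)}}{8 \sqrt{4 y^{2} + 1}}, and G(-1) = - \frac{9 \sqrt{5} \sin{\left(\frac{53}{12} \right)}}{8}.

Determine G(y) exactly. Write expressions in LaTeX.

G(y) = \frac{9 \sqrt{4 y^{2} + 1} \sin{\left(\frac{4 y^{2}}{3} + 5 y - \frac{3}{4} \right)}}{8}

Recognize the product-rule pattern: G'(y) = u'v + uv' with u = \frac{9 \sqrt{4 y^{2} + 1}}{8}, v = \sin{\left(\frac{4 y^{2}}{3} + 5 y - \frac{3}{4} \right)}, so integration by parts undoes it.
A general antiderivative is \frac{9 \sqrt{4 y^{2} + 1} \sin{\left(\frac{4 y^{2}}{3} + 5 y - \frac{3}{4} \right)}}{8} + C.
The condition gives C = - \frac{9 \sqrt{5} \sin{\left(\frac{53}{12} \right)}}{8} - (- \frac{9 \sqrt{5} \sin{\left(\frac{53}{12} \right)}}{8}) = 0.
So G(y) = \frac{9 \sqrt{4 y^{2} + 1} \sin{\left(\frac{4 y^{2}}{3} + 5 y - \frac{3}{4} \right)}}{8}.
Check: d/dy[\frac{9 \sqrt{4 y^{2} + 1} \sin{\left(\frac{4 y^{2}}{3} + 5 y - \frac{3}{4} \right)}}{8}] = \frac{96 y^{3} \cos{\left(\frac{4 y^{2}}{3} + 5 y - \frac{3}{4} \right)} + 180 y^{2} \cos{\left(\frac{4 y^{2}}{3} + 5 y - \frac{3}{4} \right)} + 36 y \sin{\left(\frac{4 y^{2}}{3} + 5 y - \frac{3}{4} \right)} + 24 y \cos{\left(\frac{4 y^{2}}{3} + 5 y - \frac{3}{4} \right)} + 45 \cos{\left(\frac{4 y^{2}}{3} + 5 y - \frac{3}{4} \right)}}{8 \sqrt{4 y^{2} + 1}} = G'(y).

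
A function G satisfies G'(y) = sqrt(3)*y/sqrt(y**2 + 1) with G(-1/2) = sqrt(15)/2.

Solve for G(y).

G'(y) matches the chain-rule pattern g'(h)*h' with inner function h(y) = 3*y**2 + 3; substituting u = h(y) collapses the integral.
A general antiderivative is sqrt(3*y**2 + 3) + C.
The condition gives C = sqrt(15)/2 - (sqrt(15)/2) = 0.
So G(y) = sqrt(3*y**2 + 3).
Check: d/dy[sqrt(3*y**2 + 3)] = sqrt(3)*y/sqrt(y**2 + 1) = G'(y).

G(y) = sqrt(3*y**2 + 3)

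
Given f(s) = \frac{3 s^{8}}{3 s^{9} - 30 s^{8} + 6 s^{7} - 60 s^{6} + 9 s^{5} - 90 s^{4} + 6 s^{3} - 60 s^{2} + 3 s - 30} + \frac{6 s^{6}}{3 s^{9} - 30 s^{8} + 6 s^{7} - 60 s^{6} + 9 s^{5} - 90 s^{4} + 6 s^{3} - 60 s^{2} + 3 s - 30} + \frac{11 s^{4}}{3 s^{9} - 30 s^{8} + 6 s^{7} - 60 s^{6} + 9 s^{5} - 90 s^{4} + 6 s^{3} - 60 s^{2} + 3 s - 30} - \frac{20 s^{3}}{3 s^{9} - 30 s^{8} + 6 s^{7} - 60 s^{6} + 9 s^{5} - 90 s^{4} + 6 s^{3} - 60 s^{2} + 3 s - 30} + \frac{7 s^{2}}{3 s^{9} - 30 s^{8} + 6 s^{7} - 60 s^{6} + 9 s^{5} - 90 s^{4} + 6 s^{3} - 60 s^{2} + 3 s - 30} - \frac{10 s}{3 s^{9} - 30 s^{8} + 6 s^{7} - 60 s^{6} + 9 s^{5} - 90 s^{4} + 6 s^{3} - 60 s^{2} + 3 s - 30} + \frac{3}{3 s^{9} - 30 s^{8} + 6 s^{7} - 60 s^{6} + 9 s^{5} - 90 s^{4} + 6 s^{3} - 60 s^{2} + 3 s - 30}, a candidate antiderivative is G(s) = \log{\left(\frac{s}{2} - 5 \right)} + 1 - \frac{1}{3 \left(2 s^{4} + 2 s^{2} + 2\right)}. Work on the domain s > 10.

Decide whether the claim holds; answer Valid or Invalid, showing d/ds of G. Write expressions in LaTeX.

Valid - the claim checks out under differentiation.

d/ds[G] = \frac{3 s^{8} + 6 s^{6} + 11 s^{4} - 20 s^{3} + 7 s^{2} - 10 s + 3}{3 s^{9} - 30 s^{8} + 6 s^{7} - 60 s^{6} + 9 s^{5} - 90 s^{4} + 6 s^{3} - 60 s^{2} + 3 s - 30}
This equals f(s) exactly, so the claim holds.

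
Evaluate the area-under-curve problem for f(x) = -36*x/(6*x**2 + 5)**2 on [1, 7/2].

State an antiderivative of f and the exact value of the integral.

The substitution u = 2*x**2 + 5/3 works: f is exactly (dF/du)*(du/dx) for that inner function.
F(x) = 3/(6*x**2 + 5) is an antiderivative of f.
Check: d/dx[3/(6*x**2 + 5)] = -36*x/(36*x**4 + 60*x**2 + 25), which equals f(x).
F(7/2) = 6/157; F(1) = 3/11.
Integral = F(7/2) - F(1) = -405/1727.

Antiderivative: F(x) = 3/(6*x**2 + 5); value = -405/1727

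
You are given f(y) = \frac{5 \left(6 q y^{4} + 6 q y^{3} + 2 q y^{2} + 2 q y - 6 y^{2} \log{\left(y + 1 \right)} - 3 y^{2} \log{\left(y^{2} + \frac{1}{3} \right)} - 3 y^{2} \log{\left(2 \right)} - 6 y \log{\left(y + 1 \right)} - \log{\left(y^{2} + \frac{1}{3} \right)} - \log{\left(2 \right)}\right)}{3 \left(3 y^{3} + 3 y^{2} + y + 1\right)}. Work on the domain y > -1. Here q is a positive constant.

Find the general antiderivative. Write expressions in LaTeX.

F(y) = \frac{5 \left(q y^{2} - \log{\left(y + 1 \right)} \log{\left(2 y^{2} + \frac{2}{3} \right)}\right)}{3} + C

For F(y) to be correct the identity F'(y) - f(y) = 0 must hold.
Check: d/dy[\frac{5 \left(q y^{2} - \log{\left(y + 1 \right)} \log{\left(2 y^{2} + \frac{2}{3} \right)}\right)}{3}] = \frac{30 q y^{4} + 30 q y^{3} + 10 q y^{2} + 10 q y - 30 y^{2} \log{\left(y + 1 \right)} - 15 y^{2} \log{\left(y^{2} + \frac{1}{3} \right)} - 15 y^{2} \log{\left(2 \right)} - 30 y \log{\left(y + 1 \right)} - 5 \log{\left(y^{2} + \frac{1}{3} \right)} - 5 \log{\left(2 \right)}}{9 y^{3} + 9 y^{2} + 3 y + 3}, which equals f(y).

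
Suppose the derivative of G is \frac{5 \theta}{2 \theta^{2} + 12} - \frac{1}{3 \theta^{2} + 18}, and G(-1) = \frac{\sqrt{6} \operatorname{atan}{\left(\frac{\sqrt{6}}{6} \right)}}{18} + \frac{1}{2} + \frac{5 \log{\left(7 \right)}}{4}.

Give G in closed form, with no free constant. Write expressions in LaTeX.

The integrand splits into summands that can be handled one at a time.
A general antiderivative is \frac{5 \log{\left(\theta^{2} + 6 \right)}}{4} - \frac{\sqrt{6} \operatorname{atan}{\left(\frac{\sqrt{6} \theta}{6} \right)}}{18} + C.
The condition gives C = \frac{\sqrt{6} \operatorname{atan}{\left(\frac{\sqrt{6}}{6} \right)}}{18} + \frac{1}{2} + \frac{5 \log{\left(7 \right)}}{4} - (\frac{\sqrt{6} \operatorname{atan}{\left(\frac{\sqrt{6}}{6} \right)}}{18} + \frac{5 \log{\left(7 \right)}}{4}) = \frac{1}{2}.
So G(\theta) = - \frac{- 45 \log{\left(\theta^{2} + 6 \right)} + 2 \sqrt{6} \operatorname{atan}{\left(\frac{\sqrt{6} \theta}{6} \right)} - 18}{36}.
Check: d/d\theta[- \frac{- 45 \log{\left(\theta^{2} + 6 \right)} + 2 \sqrt{6} \operatorname{atan}{\left(\frac{\sqrt{6} \theta}{6} \right)} - 18}{36}] = \frac{15 \theta - 2}{6 \theta^{2} + 36}, which equals G'(\theta).

G(\theta) = - \frac{- 45 \log{\left(\theta^{2} + 6 \right)} + 2 \sqrt{6} \operatorname{atan}{\left(\frac{\sqrt{6} \theta}{6} \right)} - 18}{36}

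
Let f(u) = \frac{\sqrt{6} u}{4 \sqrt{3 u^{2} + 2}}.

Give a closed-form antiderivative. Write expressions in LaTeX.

The substitution w = \frac{u^{2}}{2} + \frac{1}{3} works: f is exactly (dF/dw)*(dw/du) for that inner function.
Check: d/du[\frac{\sqrt{\frac{u^{2}}{2} + \frac{1}{3}}}{2}] = \frac{\sqrt{6} u}{4 \sqrt{3 u^{2} + 2}} = f(u).

An antiderivative is F(u) = \frac{\sqrt{\frac{u^{2}}{2} + \frac{1}{3}}}{2}.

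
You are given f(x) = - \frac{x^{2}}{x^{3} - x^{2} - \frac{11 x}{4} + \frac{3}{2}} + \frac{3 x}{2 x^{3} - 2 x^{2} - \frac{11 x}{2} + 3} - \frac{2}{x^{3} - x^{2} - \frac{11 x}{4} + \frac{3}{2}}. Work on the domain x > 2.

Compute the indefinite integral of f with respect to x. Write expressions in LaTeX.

F(x) = - \frac{4 \log{\left(x - 2 \right)}}{7} + \frac{\log{\left(x - \frac{1}{2} \right)}}{2} - \frac{13 \log{\left(x + \frac{3}{2} \right)}}{14} + C

The denominator factors as \left(x - 2\right) \left(2 x - 1\right) \left(2 x + 3\right); partial fractions split f into directly integrable pieces: - \frac{13}{7 \left(2 x + 3\right)} + \frac{1}{2 x - 1} - \frac{4}{7 \left(x - 2\right)}.
Check: d/dx[- \frac{4 \log{\left(x - 2 \right)}}{7} + \frac{\log{\left(x - \frac{1}{2} \right)}}{2} - \frac{13 \log{\left(x + \frac{3}{2} \right)}}{14}] = \frac{- 4 x^{2} + 6 x - 8}{4 x^{3} - 4 x^{2} - 11 x + 6}, which equals f(x).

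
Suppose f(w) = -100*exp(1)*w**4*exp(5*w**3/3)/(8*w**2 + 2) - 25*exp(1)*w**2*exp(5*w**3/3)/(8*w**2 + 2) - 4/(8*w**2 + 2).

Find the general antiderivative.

F(w) = (-5*exp(5*w**3/3 + 1) - 2*atan(2*w))/2 + C

Integrate term by term and add the pieces.
Check: d/dw[(-5*exp(5*w**3/3 + 1) - 2*atan(2*w))/2] = (-100*exp(1)*w**4*exp(5*w**3/3) - 25*exp(1)*w**2*exp(5*w**3/3) - 4)/(8*w**2 + 2), which equals f(w).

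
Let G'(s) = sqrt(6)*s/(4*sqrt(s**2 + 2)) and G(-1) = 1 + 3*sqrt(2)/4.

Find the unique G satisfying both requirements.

G(s) = (sqrt(6)*sqrt(s**2 + 2) + 4)/4

G'(s) matches the chain-rule pattern g'(h)*h' with inner function h(s) = 3*s**2/2 + 3; substituting u = h(s) collapses the integral.
A general antiderivative is sqrt(3*s**2/2 + 3)/2 + C.
The condition gives C = 1 + 3*sqrt(2)/4 - (3*sqrt(2)/4) = 1.
So G(s) = (sqrt(6)*sqrt(s**2 + 2) + 4)/4.
Check: d/ds[(sqrt(6)*sqrt(s**2 + 2) + 4)/4] = sqrt(6)*s/(4*sqrt(s**2 + 2)) = G'(s).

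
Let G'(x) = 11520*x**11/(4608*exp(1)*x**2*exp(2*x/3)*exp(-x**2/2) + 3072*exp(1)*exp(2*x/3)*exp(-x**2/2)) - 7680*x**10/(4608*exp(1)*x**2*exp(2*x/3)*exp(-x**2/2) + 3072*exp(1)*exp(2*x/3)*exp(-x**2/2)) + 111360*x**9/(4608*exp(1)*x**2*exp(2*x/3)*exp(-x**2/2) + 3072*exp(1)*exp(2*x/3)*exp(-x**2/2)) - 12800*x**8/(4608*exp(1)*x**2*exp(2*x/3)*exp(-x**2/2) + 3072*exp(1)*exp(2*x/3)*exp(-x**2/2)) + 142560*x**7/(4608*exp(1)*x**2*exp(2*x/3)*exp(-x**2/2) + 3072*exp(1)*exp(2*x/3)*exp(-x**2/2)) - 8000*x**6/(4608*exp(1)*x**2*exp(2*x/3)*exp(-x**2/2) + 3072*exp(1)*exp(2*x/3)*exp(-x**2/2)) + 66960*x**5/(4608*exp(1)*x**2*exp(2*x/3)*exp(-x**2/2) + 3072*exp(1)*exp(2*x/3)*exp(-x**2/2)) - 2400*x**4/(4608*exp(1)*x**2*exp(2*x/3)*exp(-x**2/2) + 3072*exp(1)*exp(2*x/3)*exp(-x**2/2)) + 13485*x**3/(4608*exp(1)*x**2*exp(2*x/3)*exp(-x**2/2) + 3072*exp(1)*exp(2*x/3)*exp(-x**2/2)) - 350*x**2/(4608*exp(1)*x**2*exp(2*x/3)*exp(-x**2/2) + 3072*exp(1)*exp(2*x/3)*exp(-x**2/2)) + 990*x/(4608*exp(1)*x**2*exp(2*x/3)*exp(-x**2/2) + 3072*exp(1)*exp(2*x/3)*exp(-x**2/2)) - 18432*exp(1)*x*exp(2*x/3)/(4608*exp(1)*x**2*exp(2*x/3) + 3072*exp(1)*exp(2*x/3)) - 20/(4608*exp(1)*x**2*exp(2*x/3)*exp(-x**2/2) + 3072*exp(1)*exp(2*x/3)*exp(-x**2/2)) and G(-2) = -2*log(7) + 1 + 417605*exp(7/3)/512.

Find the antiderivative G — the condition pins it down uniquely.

G(x) = 5*(x**2 + 1/4)**4*exp(x**2/2 - 2*x/3 - 1)/2 - 2*log(3*x**2/2 + 1) + 1

The integrand splits into summands that can be handled one at a time.
A general antiderivative is 5*(x**2 + 1/4)**4*exp(x**2/2 - 2*x/3 - 1)/2 - 2*log(3*x**2/2 + 1) + C.
The condition gives C = -2*log(7) + 1 + 417605*exp(7/3)/512 - (-2*log(7) + 417605*exp(7/3)/512) = 1.
So G(x) = 5*(x**2 + 1/4)**4*exp(x**2/2 - 2*x/3 - 1)/2 - 2*log(3*x**2/2 + 1) + 1.
Check: d/dx[5*(x**2 + 1/4)**4*exp(x**2/2 - 2*x/3 - 1)/2 - 2*log(3*x**2/2 + 1) + 1] = (11520*x**11 - 7680*x**10 + 111360*x**9 - 12800*x**8 + 142560*x**7 - 8000*x**6 + 66960*x**5 - 2400*x**4 + 13485*x**3 - 350*x**2 - 18432*exp(1)*x*exp(2*x/3)*exp(-x**2/2) + 990*x - 20)/(4608*exp(1)*x**2*exp(2*x/3)*exp(-x**2/2) + 3072*exp(1)*exp(2*x/3)*exp(-x**2/2)), which equals G'(x).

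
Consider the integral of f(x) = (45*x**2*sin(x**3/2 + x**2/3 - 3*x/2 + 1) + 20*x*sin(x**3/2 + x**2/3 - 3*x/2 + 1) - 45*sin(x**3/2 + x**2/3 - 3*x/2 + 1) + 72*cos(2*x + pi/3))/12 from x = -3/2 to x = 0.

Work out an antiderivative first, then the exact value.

Antiderivative: F(x) = 3*sin(2*x + pi/3) - 5*cos(x**3/2 + x**2/3 - 3*x/2 + 1)/2; value = 5*cos(37/16)/2 - 5*cos(1)/2 + 3*sqrt(3)/2 - 3*cos(pi/6 + 3)

A first test for any F(x): its x-derivative must equal f(x) identically.
F(x) = 3*sin(2*x + pi/3) - 5*cos(x**3/2 + x**2/3 - 3*x/2 + 1)/2 is an antiderivative of f.
Check: d/dx[3*sin(2*x + pi/3) - 5*cos(x**3/2 + x**2/3 - 3*x/2 + 1)/2] = 15*x**2*sin(x**3/2 + x**2/3 - 3*x/2 + 1)/4 + 5*x*sin(x**3/2 + x**2/3 - 3*x/2 + 1)/3 - 15*sin(x**3/2 + x**2/3 - 3*x/2 + 1)/4 + 6*cos(2*x + pi/3), which equals f(x).
F(0) = -5*cos(1)/2 + 3*sqrt(3)/2; F(-3/2) = 3*cos(pi/6 + 3) - 5*cos(37/16)/2.
Integral = F(0) - F(-3/2) = 5*cos(37/16)/2 - 5*cos(1)/2 + 3*sqrt(3)/2 - 3*cos(pi/6 + 3).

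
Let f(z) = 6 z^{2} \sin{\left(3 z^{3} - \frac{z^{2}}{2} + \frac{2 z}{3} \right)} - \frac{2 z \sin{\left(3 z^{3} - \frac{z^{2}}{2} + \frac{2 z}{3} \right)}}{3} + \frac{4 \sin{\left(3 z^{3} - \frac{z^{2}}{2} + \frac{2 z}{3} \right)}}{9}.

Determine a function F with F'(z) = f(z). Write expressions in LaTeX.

An antiderivative is F(z) = - \frac{2 \cos{\left(3 z^{3} - \frac{z^{2}}{2} + \frac{2 z}{3} \right)}}{3}.

f matches the chain-rule pattern g'(h)*h' with inner function h(z) = 3 z^{3} - \frac{z^{2}}{2} + \frac{2 z}{3}; substituting u = h(z) collapses the integral.
Check: d/dz[- \frac{2 \cos{\left(3 z^{3} - \frac{z^{2}}{2} + \frac{2 z}{3} \right)}}{3}] = 6 z^{2} \sin{\left(3 z^{3} - \frac{z^{2}}{2} + \frac{2 z}{3} \right)} - \frac{2 z \sin{\left(3 z^{3} - \frac{z^{2}}{2} + \frac{2 z}{3} \right)}}{3} + \frac{4 \sin{\left(3 z^{3} - \frac{z^{2}}{2} + \frac{2 z}{3} \right)}}{9} = f(z).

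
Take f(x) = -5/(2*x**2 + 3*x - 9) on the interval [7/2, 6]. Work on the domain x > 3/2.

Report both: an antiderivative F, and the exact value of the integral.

Factor the denominator ((x + 3)*(2*x - 3)) and decompose: f = -10/(9*(2*x - 3)) + 5/(9*(x + 3)); each piece integrates to a log, atan, or power term.
F(x) = -5*log(x - 3/2)/9 + 5*log(x + 3)/9 is an antiderivative of f.
Check: d/dx[-5*log(x - 3/2)/9 + 5*log(x + 3)/9] = -5/(2*x**2 + 3*x - 9) = f(x).
F(6) = -5*log(9/2)/9 + 5*log(9)/9; F(7/2) = -5*log(2)/9 + 5*log(13/2)/9.
Integral = F(6) - F(7/2) = -5*log(13/2)/9 - 5*log(9/2)/9 + 5*log(2)/9 + 5*log(9)/9.

Antiderivative: F(x) = -5*log(x - 3/2)/9 + 5*log(x + 3)/9; value = -5*log(13/2)/9 - 5*log(9/2)/9 + 5*log(2)/9 + 5*log(9)/9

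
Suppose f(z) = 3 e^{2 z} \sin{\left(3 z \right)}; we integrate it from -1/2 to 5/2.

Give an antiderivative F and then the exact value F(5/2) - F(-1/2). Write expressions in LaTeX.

Antiderivative: F(z) = \frac{6 e^{2 z} \sin{\left(3 z \right)}}{13} - \frac{9 e^{2 z} \cos{\left(3 z \right)}}{13}; value = - \frac{9 e^{5} \cos{\left(\frac{15}{2} \right)}}{13} + \frac{9 \cos{\left(\frac{3}{2} \right)}}{13 e} + \frac{6 \sin{\left(\frac{3}{2} \right)}}{13 e} + \frac{6 e^{5} \sin{\left(\frac{15}{2} \right)}}{13}

A candidate is checked by its d/dz: the result must match f(z).
F(z) = \frac{6 e^{2 z} \sin{\left(3 z \right)}}{13} - \frac{9 e^{2 z} \cos{\left(3 z \right)}}{13} is an antiderivative of f.
Check: d/dz[\frac{6 e^{2 z} \sin{\left(3 z \right)}}{13} - \frac{9 e^{2 z} \cos{\left(3 z \right)}}{13}] = 3 e^{2 z} \sin{\left(3 z \right)} = f(z).
F(5/2) = - \frac{9 e^{5} \cos{\left(\frac{15}{2} \right)}}{13} + \frac{6 e^{5} \sin{\left(\frac{15}{2} \right)}}{13}; F(-1/2) = - \frac{6 \sin{\left(\frac{3}{2} \right)}}{13 e} - \frac{9 \cos{\left(\frac{3}{2} \right)}}{13 e}.
Integral = F(5/2) - F(-1/2) = - \frac{9 e^{5} \cos{\left(\frac{15}{2} \right)}}{13} + \frac{9 \cos{\left(\frac{3}{2} \right)}}{13 e} + \frac{6 \sin{\left(\frac{3}{2} \right)}}{13 e} + \frac{6 e^{5} \sin{\left(\frac{15}{2} \right)}}{13}.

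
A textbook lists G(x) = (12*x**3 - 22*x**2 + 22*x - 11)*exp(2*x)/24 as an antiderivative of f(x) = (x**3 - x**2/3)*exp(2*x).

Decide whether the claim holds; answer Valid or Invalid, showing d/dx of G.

Valid - differentiating G returns exactly f.

d/dx[G] = x**3*exp(2*x) - x**2*exp(2*x)/3
This equals f(x) exactly, so the claim holds.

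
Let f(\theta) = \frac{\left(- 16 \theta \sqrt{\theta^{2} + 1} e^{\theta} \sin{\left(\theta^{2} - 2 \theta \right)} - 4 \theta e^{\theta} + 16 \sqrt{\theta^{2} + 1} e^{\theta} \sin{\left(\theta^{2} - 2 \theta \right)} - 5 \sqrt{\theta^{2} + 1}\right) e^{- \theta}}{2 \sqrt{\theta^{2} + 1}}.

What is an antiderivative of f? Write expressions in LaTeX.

Any candidate F(\theta) must reproduce f(\theta) exactly when differentiated.
Check: d/d\theta[- 2 \sqrt{\theta^{2} + 1} + 4 \cos{\left(\theta^{2} - 2 \theta \right)} + \frac{5 e^{- \theta}}{2}] = \frac{\left(- 16 \theta \sqrt{\theta^{2} + 1} e^{\theta} \sin{\left(\theta^{2} - 2 \theta \right)} - 4 \theta e^{\theta} + 16 \sqrt{\theta^{2} + 1} e^{\theta} \sin{\left(\theta^{2} - 2 \theta \right)} - 5 \sqrt{\theta^{2} + 1}\right) e^{- \theta}}{2 \sqrt{\theta^{2} + 1}} = f(\theta).

An antiderivative is F(\theta) = - 2 \sqrt{\theta^{2} + 1} + 4 \cos{\left(\theta^{2} - 2 \theta \right)} + \frac{5 e^{- \theta}}{2}.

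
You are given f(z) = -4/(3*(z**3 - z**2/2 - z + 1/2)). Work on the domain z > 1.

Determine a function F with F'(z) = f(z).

An antiderivative is F(z) = -4*log(z - 1)/3 + 16*log(z - 1/2)/9 - 4*log(z + 1)/9.

Factor the denominator (3*(z - 1)*(z + 1)*(2*z - 1)) and decompose: f = 32/(9*(2*z - 1)) - 4/(9*(z + 1)) - 4/(3*(z - 1)); each piece integrates to a log, atan, or power term.
Check: d/dz[-4*log(z - 1)/3 + 16*log(z - 1/2)/9 - 4*log(z + 1)/9] = -8/(6*z**3 - 3*z**2 - 6*z + 3), which equals f(z).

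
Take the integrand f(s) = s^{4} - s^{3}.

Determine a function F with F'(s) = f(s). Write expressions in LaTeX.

An antiderivative is F(s) = \frac{s^{5}}{5} - \frac{s^{4}}{4}.

The integrand splits into summands that can be handled one at a time.
Check: d/ds[\frac{s^{5}}{5} - \frac{s^{4}}{4}] = s^{4} - s^{3} = f(s).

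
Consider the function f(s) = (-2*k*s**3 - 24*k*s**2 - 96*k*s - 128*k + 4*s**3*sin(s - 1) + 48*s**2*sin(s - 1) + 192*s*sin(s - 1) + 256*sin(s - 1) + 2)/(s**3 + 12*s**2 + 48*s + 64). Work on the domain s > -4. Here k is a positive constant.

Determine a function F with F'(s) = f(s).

Since d/ds undoes antidifferentiation here, F'(s) = f(s) is required of F(s).
Check: d/ds[-2*k*s - 4*cos(s - 1) - 1/(s**2 + 8*s + 16)] = (-2*k*s**3 - 24*k*s**2 - 96*k*s - 128*k + 4*s**3*sin(s - 1) + 48*s**2*sin(s - 1) + 192*s*sin(s - 1) + 256*sin(s - 1) + 2)/(s**3 + 12*s**2 + 48*s + 64) = f(s).

An antiderivative is F(s) = -2*k*s - 4*cos(s - 1) - 1/(s**2 + 8*s + 16).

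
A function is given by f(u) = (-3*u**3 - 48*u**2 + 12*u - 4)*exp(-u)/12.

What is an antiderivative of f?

Recognize the product-rule pattern: f = v'r + vr' with v = u**3/4 + 19*u**2/4 + 17*u/2 + 53/6, r = exp(-u), so integration by parts undoes it.
Check: d/du[(3*u**3 + 57*u**2 + 102*u + 106)*exp(-u)/12] = (-3*u**3 - 48*u**2 + 12*u - 4)*exp(-u)/12 = f(u).

An antiderivative is F(u) = (3*u**3 + 57*u**2 + 102*u + 106)*exp(-u)/12.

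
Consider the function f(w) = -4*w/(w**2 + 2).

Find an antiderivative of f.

The substitution u = 3*w**2 + 6 works: f is exactly (dF/du)*(du/dw) for that inner function.
Check: d/dw[-2*log(w**2 + 2)] = -4*w/(w**2 + 2) = f(w).

An antiderivative is F(w) = -2*log(w**2 + 2).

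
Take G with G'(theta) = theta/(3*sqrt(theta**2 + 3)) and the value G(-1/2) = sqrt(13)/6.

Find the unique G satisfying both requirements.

G(theta) = sqrt(theta**2 + 3)/3

G'(theta) matches the chain-rule pattern g'(h)*h' with inner function h(theta) = theta**2 + 3; substituting u = h(theta) collapses the integral.
A general antiderivative is sqrt(theta**2 + 3)/3 + C.
The condition gives C = sqrt(13)/6 - (sqrt(13)/6) = 0.
So G(theta) = sqrt(theta**2 + 3)/3.
Check: d/dtheta[sqrt(theta**2 + 3)/3] = theta/(3*sqrt(theta**2 + 3)) = G'(theta).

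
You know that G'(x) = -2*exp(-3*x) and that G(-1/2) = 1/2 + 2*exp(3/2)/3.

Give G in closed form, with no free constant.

Recover the given G'(x) by differentiating a candidate G(x); any mismatch rules it out.
A general antiderivative is 2*exp(-3*x)/3 + C.
The condition gives C = 1/2 + 2*exp(3/2)/3 - (2*exp(3/2)/3) = 1/2.
So G(x) = 1/2 + 2*exp(-3*x)/3.
Check: d/dx[1/2 + 2*exp(-3*x)/3] = -2*exp(-3*x) = G'(x).

G(x) = 1/2 + 2*exp(-3*x)/3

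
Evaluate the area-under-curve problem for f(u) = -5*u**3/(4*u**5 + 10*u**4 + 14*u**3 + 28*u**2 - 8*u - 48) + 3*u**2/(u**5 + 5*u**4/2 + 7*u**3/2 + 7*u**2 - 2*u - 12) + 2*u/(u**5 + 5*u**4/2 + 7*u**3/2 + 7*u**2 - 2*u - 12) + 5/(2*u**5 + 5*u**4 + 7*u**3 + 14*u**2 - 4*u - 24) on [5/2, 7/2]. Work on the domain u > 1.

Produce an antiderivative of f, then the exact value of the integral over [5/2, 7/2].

Factor the denominator (2*(u - 1)*(u + 2)*(2*u + 3)*(u**2 + 4)) and decompose: f = -(107*u + 2)/(200*(u**2 + 4)) - 67/(25*(2*u + 3)) + 41/(24*(u + 2)) + 1/(6*(u - 1)); each piece integrates to a log, atan, or power term.
F(u) = log(u - 1)/6 - 67*log(u + 3/2)/50 + 41*log(u + 2)/24 - 107*log(u**2 + 4)/400 - atan(u/2)/200 is an antiderivative of f.
Check: d/du[log(u - 1)/6 - 67*log(u + 3/2)/50 + 41*log(u + 2)/24 - 107*log(u**2 + 4)/400 - atan(u/2)/200] = (-5*u**3 + 12*u**2 + 8*u + 10)/(4*u**5 + 10*u**4 + 14*u**3 + 28*u**2 - 8*u - 48), which equals f(u).
F(7/2) = -67*log(5)/50 - 107*log(65/4)/400 - atan(7/4)/200 + log(5/2)/6 + 41*log(11/2)/24; F(5/2) = -67*log(4)/50 - 107*log(41/4)/400 - atan(5/4)/200 + log(3/2)/6 + 41*log(9/2)/24.
Integral = F(7/2) - F(5/2) = -41*log(9/2)/24 - 67*log(5)/50 - 107*log(65/4)/400 - log(3/2)/6 - atan(7/4)/200 + atan(5/4)/200 + log(5/2)/6 + 107*log(41/4)/400 + 67*log(4)/50 + 41*log(11/2)/24.

Antiderivative: F(u) = log(u - 1)/6 - 67*log(u + 3/2)/50 + 41*log(u + 2)/24 - 107*log(u**2 + 4)/400 - atan(u/2)/200; value = -41*log(9/2)/24 - 67*log(5)/50 - 107*log(65/4)/400 - log(3/2)/6 - atan(7/4)/200 + atan(5/4)/200 + log(5/2)/6 + 107*log(41/4)/400 + 67*log(4)/50 + 41*log(11/2)/24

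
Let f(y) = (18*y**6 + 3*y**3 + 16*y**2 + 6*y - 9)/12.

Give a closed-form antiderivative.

An antiderivative is F(y) = y*(216*y**6 + 63*y**3 + 448*y**2 + 252*y - 756)/1008.

A candidate is checked by its d/dy: the result must match f(y).
Check: d/dy[y*(216*y**6 + 63*y**3 + 448*y**2 + 252*y - 756)/1008] = 3*y**6/2 + y**3/4 + 4*y**2/3 + y/2 - 3/4, which equals f(y).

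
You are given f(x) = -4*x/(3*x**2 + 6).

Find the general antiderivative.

F(x) = -2*log(x**2 + 2)/3 + C

The substitution u = x**2 + 2 works: f is exactly (dF/du)*(du/dx) for that inner function.
Check: d/dx[-2*log(x**2 + 2)/3] = -4*x/(3*x**2 + 6) = f(x).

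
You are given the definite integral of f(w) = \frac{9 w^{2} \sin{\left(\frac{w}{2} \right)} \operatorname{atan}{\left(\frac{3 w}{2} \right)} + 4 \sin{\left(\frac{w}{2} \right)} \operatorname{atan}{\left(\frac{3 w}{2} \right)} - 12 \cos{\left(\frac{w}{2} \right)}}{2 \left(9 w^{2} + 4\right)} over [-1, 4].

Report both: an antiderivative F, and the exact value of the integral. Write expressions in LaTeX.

Antiderivative: F(w) = - \cos{\left(\frac{w}{2} \right)} \operatorname{atan}{\left(\frac{3 w}{2} \right)}; value = - \cos{\left(\frac{1}{2} \right)} \operatorname{atan}{\left(\frac{3}{2} \right)} - \cos{\left(2 \right)} \operatorname{atan}{\left(6 \right)}

f has the shape u'v + uv' for u = - \operatorname{atan}{\left(\frac{3 w}{2} \right)} and v = \cos{\left(\frac{w}{2} \right)} — it is the derivative of the product u*v.
F(w) = - \cos{\left(\frac{w}{2} \right)} \operatorname{atan}{\left(\frac{3 w}{2} \right)} is an antiderivative of f.
Check: d/dw[- \cos{\left(\frac{w}{2} \right)} \operatorname{atan}{\left(\frac{3 w}{2} \right)}] = \frac{9 w^{2} \sin{\left(\frac{w}{2} \right)} \operatorname{atan}{\left(\frac{3 w}{2} \right)} + 4 \sin{\left(\frac{w}{2} \right)} \operatorname{atan}{\left(\frac{3 w}{2} \right)} - 12 \cos{\left(\frac{w}{2} \right)}}{18 w^{2} + 8}, which equals f(w).
F(4) = - \cos{\left(2 \right)} \operatorname{atan}{\left(6 \right)}; F(-1) = \cos{\left(\frac{1}{2} \right)} \operatorname{atan}{\left(\frac{3}{2} \right)}.
Integral = F(4) - F(-1) = - \cos{\left(\frac{1}{2} \right)} \operatorname{atan}{\left(\frac{3}{2} \right)} - \cos{\left(2 \right)} \operatorname{atan}{\left(6 \right)}.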